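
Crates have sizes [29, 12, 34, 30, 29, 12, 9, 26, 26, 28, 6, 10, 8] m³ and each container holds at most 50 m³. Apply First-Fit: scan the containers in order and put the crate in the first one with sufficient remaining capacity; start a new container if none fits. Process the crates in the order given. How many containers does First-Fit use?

container 1: place 29 m³, 21 m³ left
container 1: place 12 m³, 9 m³ left
container 2: place 34 m³, 16 m³ left
container 3: place 30 m³, 20 m³ left
container 4: place 29 m³, 21 m³ left
container 2: place 12 m³, 4 m³ left
container 1: place 9 m³, 0 m³ left
container 5: place 26 m³, 24 m³ left
container 6: place 26 m³, 24 m³ left
container 7: place 28 m³, 22 m³ left
container 3: place 6 m³, 14 m³ left
container 3: place 10 m³, 4 m³ left
container 4: place 8 m³, 13 m³ left
Final containers: [29,12,9] [34,12] [30,6,10] [29,8] [26] [26] [28].

7 containers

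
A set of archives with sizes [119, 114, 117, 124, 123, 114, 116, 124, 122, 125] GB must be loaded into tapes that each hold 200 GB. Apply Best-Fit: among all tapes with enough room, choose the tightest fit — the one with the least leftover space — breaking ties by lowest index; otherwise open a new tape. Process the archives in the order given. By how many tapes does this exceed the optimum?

0

Best-Fit: [119] [114] [117] [124] [123] [114] [116] [124] [122] [125] → 10 tapes.
10 archives exceed 100 GB (half the capacity), and no two of those can share a tape, so at least 10 tapes are needed.
So 10 is already optimal.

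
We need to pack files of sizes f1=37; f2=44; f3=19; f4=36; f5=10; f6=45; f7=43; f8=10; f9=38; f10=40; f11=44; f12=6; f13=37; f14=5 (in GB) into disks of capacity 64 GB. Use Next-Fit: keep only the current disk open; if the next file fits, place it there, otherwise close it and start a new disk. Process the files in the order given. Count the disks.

disk 1: place f1 (37 GB), 27 GB left
disk 2: place f2 (44 GB), 20 GB left
disk 2: place f3 (19 GB), 1 GB left
disk 3: place f4 (36 GB), 28 GB left
disk 3: place f5 (10 GB), 18 GB left
disk 4: place f6 (45 GB), 19 GB left
disk 5: place f7 (43 GB), 21 GB left
disk 5: place f8 (10 GB), 11 GB left
disk 6: place f9 (38 GB), 26 GB left
disk 7: place f10 (40 GB), 24 GB left
disk 8: place f11 (44 GB), 20 GB left
disk 8: place f12 (6 GB), 14 GB left
disk 9: place f13 (37 GB), 27 GB left
disk 9: place f14 (5 GB), 22 GB left
Final disks: [37] [44,19] [36,10] [45] [43,10] [38] [40] [44,6] [37,5].

9 disks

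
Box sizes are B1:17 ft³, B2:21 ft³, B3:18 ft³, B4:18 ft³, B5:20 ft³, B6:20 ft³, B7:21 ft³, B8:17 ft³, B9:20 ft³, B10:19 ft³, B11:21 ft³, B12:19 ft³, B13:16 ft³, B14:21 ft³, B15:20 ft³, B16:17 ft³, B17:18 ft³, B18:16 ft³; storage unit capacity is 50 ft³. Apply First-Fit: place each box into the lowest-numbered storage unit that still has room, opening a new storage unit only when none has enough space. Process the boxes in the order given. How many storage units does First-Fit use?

Put B1 (17 ft³) in storage unit 1; 33 ft³ remain.
Put B2 (21 ft³) in storage unit 1; 12 ft³ remain.
Put B3 (18 ft³) in storage unit 2; 32 ft³ remain.
Put B4 (18 ft³) in storage unit 2; 14 ft³ remain.
Put B5 (20 ft³) in storage unit 3; 30 ft³ remain.
Put B6 (20 ft³) in storage unit 3; 10 ft³ remain.
Put B7 (21 ft³) in storage unit 4; 29 ft³ remain.
Put B8 (17 ft³) in storage unit 4; 12 ft³ remain.
Put B9 (20 ft³) in storage unit 5; 30 ft³ remain.
Put B10 (19 ft³) in storage unit 5; 11 ft³ remain.
Put B11 (21 ft³) in storage unit 6; 29 ft³ remain.
Put B12 (19 ft³) in storage unit 6; 10 ft³ remain.
Put B13 (16 ft³) in storage unit 7; 34 ft³ remain.
Put B14 (21 ft³) in storage unit 7; 13 ft³ remain.
Put B15 (20 ft³) in storage unit 8; 30 ft³ remain.
Put B16 (17 ft³) in storage unit 8; 13 ft³ remain.
Put B17 (18 ft³) in storage unit 9; 32 ft³ remain.
Put B18 (16 ft³) in storage unit 9; 16 ft³ remain.
Final storage units: [17,21] [18,18] [20,20] [21,17] [20,19] [21,19] [16,21] [20,17] [18,16].

9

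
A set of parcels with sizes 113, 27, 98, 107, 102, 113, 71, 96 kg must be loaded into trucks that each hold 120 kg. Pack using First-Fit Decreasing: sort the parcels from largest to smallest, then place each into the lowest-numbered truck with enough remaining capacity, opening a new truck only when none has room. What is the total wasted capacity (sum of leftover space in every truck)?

Sorted descending: 113, 113, 107, 102, 98, 96, 71, 27.
truck 1: place 113 kg, 7 kg left
truck 2: place 113 kg, 7 kg left
truck 3: place 107 kg, 13 kg left
truck 4: place 102 kg, 18 kg left
truck 5: place 98 kg, 22 kg left
truck 6: place 96 kg, 24 kg left
truck 7: place 71 kg, 49 kg left
truck 7: place 27 kg, 22 kg left
7 trucks × 120 kg = 840 kg; used 727 kg; unused 113 kg.

113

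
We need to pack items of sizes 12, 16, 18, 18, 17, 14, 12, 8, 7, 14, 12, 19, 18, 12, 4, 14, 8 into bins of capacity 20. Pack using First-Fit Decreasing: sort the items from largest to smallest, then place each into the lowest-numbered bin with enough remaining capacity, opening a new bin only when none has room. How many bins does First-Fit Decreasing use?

Sorted descending: 19, 18, 18, 18, 17, 16, 14, 14, 14, 12, 12, 12, 12, 8, 8, 7, 4.
19 → bin 1 (remaining 1)
18 → bin 2 (remaining 2)
18 → bin 3 (remaining 2)
18 → bin 4 (remaining 2)
17 → bin 5 (remaining 3)
16 → bin 6 (remaining 4)
14 → bin 7 (remaining 6)
14 → bin 8 (remaining 6)
14 → bin 9 (remaining 6)
12 → bin 10 (remaining 8)
12 → bin 11 (remaining 8)
12 → bin 12 (remaining 8)
12 → bin 13 (remaining 8)
8 → bin 10 (remaining 0)
8 → bin 11 (remaining 0)
7 → bin 12 (remaining 1)
4 → bin 6 (remaining 0)

13 bins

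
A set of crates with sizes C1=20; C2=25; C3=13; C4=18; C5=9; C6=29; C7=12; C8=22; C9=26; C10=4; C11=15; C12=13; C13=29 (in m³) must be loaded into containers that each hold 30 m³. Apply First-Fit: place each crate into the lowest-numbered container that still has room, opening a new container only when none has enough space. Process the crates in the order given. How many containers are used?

C1 (20 m³) → container 1 (remaining 10 m³)
C2 (25 m³) → container 2 (remaining 5 m³)
C3 (13 m³) → container 3 (remaining 17 m³)
C4 (18 m³) → container 4 (remaining 12 m³)
C5 (9 m³) → container 1 (remaining 1 m³)
C6 (29 m³) → container 5 (remaining 1 m³)
C7 (12 m³) → container 3 (remaining 5 m³)
C8 (22 m³) → container 6 (remaining 8 m³)
C9 (26 m³) → container 7 (remaining 4 m³)
C10 (4 m³) → container 2 (remaining 1 m³)
C11 (15 m³) → container 8 (remaining 15 m³)
C12 (13 m³) → container 8 (remaining 2 m³)
C13 (29 m³) → container 9 (remaining 1 m³)
Final containers: [20,9] [25,4] [13,12] [18] [29] [22] [26] [15,13] [29].

9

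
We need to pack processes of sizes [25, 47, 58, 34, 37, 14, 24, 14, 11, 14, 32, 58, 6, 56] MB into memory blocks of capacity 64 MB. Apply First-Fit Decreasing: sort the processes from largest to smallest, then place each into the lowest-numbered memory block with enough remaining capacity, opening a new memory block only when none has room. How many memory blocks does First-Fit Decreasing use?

8 memory blocks

Sorted descending: 58, 58, 56, 47, 37, 34, 32, 25, 24, 14, 14, 14, 11, 6.
Put 58 MB in memory block 1; 6 MB remain.
Put 58 MB in memory block 2; 6 MB remain.
Put 56 MB in memory block 3; 8 MB remain.
Put 47 MB in memory block 4; 17 MB remain.
Put 37 MB in memory block 5; 27 MB remain.
Put 34 MB in memory block 6; 30 MB remain.
Put 32 MB in memory block 7; 32 MB remain.
Put 25 MB in memory block 5; 2 MB remain.
Put 24 MB in memory block 6; 6 MB remain.
Put 14 MB in memory block 4; 3 MB remain.
Put 14 MB in memory block 7; 18 MB remain.
Put 14 MB in memory block 7; 4 MB remain.
Put 11 MB in memory block 8; 53 MB remain.
Put 6 MB in memory block 1; 0 MB remain.
Final memory blocks: [58,6] [58] [56] [47,14] [37,25] [34,24] [32,14,14] [11].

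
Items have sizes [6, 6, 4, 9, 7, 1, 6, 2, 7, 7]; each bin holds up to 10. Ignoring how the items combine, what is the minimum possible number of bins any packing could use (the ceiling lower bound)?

Total size = 6 + 6 + 4 + 9 + 7 + 1 + 6 + 2 + 7 + 7 = 55.
⌈55 / 10⌉ = 6.

6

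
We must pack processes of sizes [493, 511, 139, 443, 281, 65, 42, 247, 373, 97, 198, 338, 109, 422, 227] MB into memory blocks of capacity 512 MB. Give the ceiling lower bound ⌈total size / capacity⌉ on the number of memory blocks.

8 memory blocks

Total size = 493 + 511 + 139 + 443 + 281 + 65 + 42 + 247 + 373 + 97 + 198 + 338 + 109 + 422 + 227 = 3985 MB.
⌈3985 / 512⌉ = 8.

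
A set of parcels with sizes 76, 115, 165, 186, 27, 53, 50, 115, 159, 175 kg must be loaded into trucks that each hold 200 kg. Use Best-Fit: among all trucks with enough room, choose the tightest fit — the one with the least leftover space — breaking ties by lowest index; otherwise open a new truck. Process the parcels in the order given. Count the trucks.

truck 1: place 76 kg, 124 kg left
truck 1: place 115 kg, 9 kg left
truck 2: place 165 kg, 35 kg left
truck 3: place 186 kg, 14 kg left
truck 2: place 27 kg, 8 kg left
truck 4: place 53 kg, 147 kg left
truck 4: place 50 kg, 97 kg left
truck 5: place 115 kg, 85 kg left
truck 6: place 159 kg, 41 kg left
truck 7: place 175 kg, 25 kg left
Final trucks: [76,115] [165,27] [186] [53,50] [115] [159] [175].

7 trucks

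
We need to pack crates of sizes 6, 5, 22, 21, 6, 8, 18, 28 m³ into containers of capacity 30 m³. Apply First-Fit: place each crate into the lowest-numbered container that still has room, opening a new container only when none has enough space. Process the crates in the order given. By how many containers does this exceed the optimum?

1

First-Fit: [6,5,6,8] [22] [21] [18] [28] → 5 containers.
Total size 114 m³; any packing needs at least ⌈114/30⌉ = 4 containers.
An optimal packing achieves that bound: [28] [22,8] [21,6] [18,6,5] → 4 containers.
Excess: 5 − 4 = 1.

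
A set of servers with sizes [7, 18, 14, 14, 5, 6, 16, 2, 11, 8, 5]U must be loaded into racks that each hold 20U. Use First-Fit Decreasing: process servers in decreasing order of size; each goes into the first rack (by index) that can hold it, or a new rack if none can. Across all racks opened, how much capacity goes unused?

14

Sorted descending: 18, 16, 14, 14, 11, 8, 7, 6, 5, 5, 2.
rack 1: place 18U, 2U left
rack 2: place 16U, 4U left
rack 3: place 14U, 6U left
rack 4: place 14U, 6U left
rack 5: place 11U, 9U left
rack 5: place 8U, 1U left
rack 6: place 7U, 13U left
rack 3: place 6U, 0U left
rack 4: place 5U, 1U left
rack 6: place 5U, 8U left
rack 1: place 2U, 0U left
6 racks × 20U = 120U; used 106U; unused 14U.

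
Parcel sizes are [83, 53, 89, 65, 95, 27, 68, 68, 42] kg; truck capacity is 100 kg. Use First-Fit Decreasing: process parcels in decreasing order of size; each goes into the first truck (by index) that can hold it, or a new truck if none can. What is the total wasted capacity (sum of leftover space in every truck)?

Sorted descending: 95, 89, 83, 68, 68, 65, 53, 42, 27.
truck 1: place 95 kg, 5 kg left
truck 2: place 89 kg, 11 kg left
truck 3: place 83 kg, 17 kg left
truck 4: place 68 kg, 32 kg left
truck 5: place 68 kg, 32 kg left
truck 6: place 65 kg, 35 kg left
truck 7: place 53 kg, 47 kg left
truck 7: place 42 kg, 5 kg left
truck 4: place 27 kg, 5 kg left
7 trucks × 100 kg = 700 kg; used 590 kg; unused 110 kg.

110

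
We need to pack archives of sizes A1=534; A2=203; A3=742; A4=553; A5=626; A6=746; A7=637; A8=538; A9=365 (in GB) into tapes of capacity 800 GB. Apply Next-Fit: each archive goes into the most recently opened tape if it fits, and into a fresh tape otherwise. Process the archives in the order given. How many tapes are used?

8

tape 1: place A1 (534 GB), 266 GB left
tape 1: place A2 (203 GB), 63 GB left
tape 2: place A3 (742 GB), 58 GB left
tape 3: place A4 (553 GB), 247 GB left
tape 4: place A5 (626 GB), 174 GB left
tape 5: place A6 (746 GB), 54 GB left
tape 6: place A7 (637 GB), 163 GB left
tape 7: place A8 (538 GB), 262 GB left
tape 8: place A9 (365 GB), 435 GB left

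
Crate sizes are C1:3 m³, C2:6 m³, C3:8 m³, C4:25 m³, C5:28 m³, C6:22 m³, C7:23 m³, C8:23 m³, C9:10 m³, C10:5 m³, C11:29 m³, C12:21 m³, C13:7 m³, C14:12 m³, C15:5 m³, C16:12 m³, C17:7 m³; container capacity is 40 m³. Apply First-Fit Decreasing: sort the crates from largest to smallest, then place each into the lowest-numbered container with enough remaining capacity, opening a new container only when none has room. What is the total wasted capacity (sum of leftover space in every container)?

Sorted descending: 29, 28, 25, 23, 23, 22, 21, 12, 12, 10, 8, 7, 7, 6, 5, 5, 3.
container 1: place 29 m³, 11 m³ left
container 2: place 28 m³, 12 m³ left
container 3: place 25 m³, 15 m³ left
container 4: place 23 m³, 17 m³ left
container 5: place 23 m³, 17 m³ left
container 6: place 22 m³, 18 m³ left
container 7: place 21 m³, 19 m³ left
container 2: place 12 m³, 0 m³ left
container 3: place 12 m³, 3 m³ left
container 1: place 10 m³, 1 m³ left
container 4: place 8 m³, 9 m³ left
container 4: place 7 m³, 2 m³ left
container 5: place 7 m³, 10 m³ left
container 5: place 6 m³, 4 m³ left
container 6: place 5 m³, 13 m³ left
container 6: place 5 m³, 8 m³ left
container 3: place 3 m³, 0 m³ left
7 containers × 40 m³ = 280 m³; used 246 m³; unused 34 m³.

34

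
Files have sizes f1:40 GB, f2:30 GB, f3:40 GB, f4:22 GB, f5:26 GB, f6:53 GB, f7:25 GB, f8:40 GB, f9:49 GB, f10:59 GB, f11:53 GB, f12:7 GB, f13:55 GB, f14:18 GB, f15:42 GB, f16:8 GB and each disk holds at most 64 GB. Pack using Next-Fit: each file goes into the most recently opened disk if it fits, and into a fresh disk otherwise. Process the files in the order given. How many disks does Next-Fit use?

13 disks

f1 (40 GB) → disk 1 (remaining 24 GB)
f2 (30 GB) → disk 2 (remaining 34 GB)
f3 (40 GB) → disk 3 (remaining 24 GB)
f4 (22 GB) → disk 3 (remaining 2 GB)
f5 (26 GB) → disk 4 (remaining 38 GB)
f6 (53 GB) → disk 5 (remaining 11 GB)
f7 (25 GB) → disk 6 (remaining 39 GB)
f8 (40 GB) → disk 7 (remaining 24 GB)
f9 (49 GB) → disk 8 (remaining 15 GB)
f10 (59 GB) → disk 9 (remaining 5 GB)
f11 (53 GB) → disk 10 (remaining 11 GB)
f12 (7 GB) → disk 10 (remaining 4 GB)
f13 (55 GB) → disk 11 (remaining 9 GB)
f14 (18 GB) → disk 12 (remaining 46 GB)
f15 (42 GB) → disk 12 (remaining 4 GB)
f16 (8 GB) → disk 13 (remaining 56 GB)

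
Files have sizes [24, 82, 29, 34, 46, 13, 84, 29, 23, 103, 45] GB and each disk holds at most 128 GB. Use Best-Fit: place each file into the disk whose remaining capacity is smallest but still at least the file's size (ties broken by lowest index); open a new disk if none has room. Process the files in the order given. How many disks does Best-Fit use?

5

24 GB → disk 1 (remaining 104 GB)
82 GB → disk 1 (remaining 22 GB)
29 GB → disk 2 (remaining 99 GB)
34 GB → disk 2 (remaining 65 GB)
46 GB → disk 2 (remaining 19 GB)
13 GB → disk 2 (remaining 6 GB)
84 GB → disk 3 (remaining 44 GB)
29 GB → disk 3 (remaining 15 GB)
23 GB → disk 4 (remaining 105 GB)
103 GB → disk 4 (remaining 2 GB)
45 GB → disk 5 (remaining 83 GB)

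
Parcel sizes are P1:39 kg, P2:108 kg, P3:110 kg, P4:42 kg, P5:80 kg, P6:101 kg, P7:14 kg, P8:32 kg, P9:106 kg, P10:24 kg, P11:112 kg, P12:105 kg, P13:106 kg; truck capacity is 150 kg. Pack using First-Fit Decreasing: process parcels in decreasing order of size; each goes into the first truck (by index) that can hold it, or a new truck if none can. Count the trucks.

Sorted descending: 112, 110, 108, 106, 106, 105, 101, 80, 42, 39, 32, 24, 14.
truck 1: place 112 kg, 38 kg left
truck 2: place 110 kg, 40 kg left
truck 3: place 108 kg, 42 kg left
truck 4: place 106 kg, 44 kg left
truck 5: place 106 kg, 44 kg left
truck 6: place 105 kg, 45 kg left
truck 7: place 101 kg, 49 kg left
truck 8: place 80 kg, 70 kg left
truck 3: place 42 kg, 0 kg left
truck 2: place 39 kg, 1 kg left
truck 1: place 32 kg, 6 kg left
truck 4: place 24 kg, 20 kg left
truck 4: place 14 kg, 6 kg left

8 trucks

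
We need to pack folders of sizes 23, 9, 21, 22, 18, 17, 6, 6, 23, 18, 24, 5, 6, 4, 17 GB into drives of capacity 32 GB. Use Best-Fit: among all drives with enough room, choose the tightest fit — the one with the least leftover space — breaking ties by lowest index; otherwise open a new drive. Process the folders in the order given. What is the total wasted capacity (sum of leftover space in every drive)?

69

23 GB → drive 1 (remaining 9 GB)
9 GB → drive 1 (remaining 0 GB)
21 GB → drive 2 (remaining 11 GB)
22 GB → drive 3 (remaining 10 GB)
18 GB → drive 4 (remaining 14 GB)
17 GB → drive 5 (remaining 15 GB)
6 GB → drive 3 (remaining 4 GB)
6 GB → drive 2 (remaining 5 GB)
23 GB → drive 6 (remaining 9 GB)
18 GB → drive 7 (remaining 14 GB)
24 GB → drive 8 (remaining 8 GB)
5 GB → drive 2 (remaining 0 GB)
6 GB → drive 8 (remaining 2 GB)
4 GB → drive 3 (remaining 0 GB)
17 GB → drive 9 (remaining 15 GB)
9 drives × 32 GB = 288 GB; used 219 GB; unused 69 GB.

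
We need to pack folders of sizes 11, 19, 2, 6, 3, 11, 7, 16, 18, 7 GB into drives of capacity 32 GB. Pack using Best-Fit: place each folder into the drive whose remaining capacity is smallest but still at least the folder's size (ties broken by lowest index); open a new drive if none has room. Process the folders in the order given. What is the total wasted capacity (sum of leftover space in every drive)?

28

Put 11 GB in drive 1; 21 GB remain.
Put 19 GB in drive 1; 2 GB remain.
Put 2 GB in drive 1; 0 GB remain.
Put 6 GB in drive 2; 26 GB remain.
Put 3 GB in drive 2; 23 GB remain.
Put 11 GB in drive 2; 12 GB remain.
Put 7 GB in drive 2; 5 GB remain.
Put 16 GB in drive 3; 16 GB remain.
Put 18 GB in drive 4; 14 GB remain.
Put 7 GB in drive 4; 7 GB remain.
4 drives × 32 GB = 128 GB; used 100 GB; unused 28 GB.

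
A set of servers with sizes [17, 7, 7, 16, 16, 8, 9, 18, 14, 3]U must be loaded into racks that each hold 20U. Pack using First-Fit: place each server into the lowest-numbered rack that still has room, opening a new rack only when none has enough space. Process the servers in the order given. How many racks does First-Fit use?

7 racks

17U → rack 1 (remaining 3U)
7U → rack 2 (remaining 13U)
7U → rack 2 (remaining 6U)
16U → rack 3 (remaining 4U)
16U → rack 4 (remaining 4U)
8U → rack 5 (remaining 12U)
9U → rack 5 (remaining 3U)
18U → rack 6 (remaining 2U)
14U → rack 7 (remaining 6U)
3U → rack 1 (remaining 0U)
Final racks: [17,3] [7,7] [16] [16] [8,9] [18] [14].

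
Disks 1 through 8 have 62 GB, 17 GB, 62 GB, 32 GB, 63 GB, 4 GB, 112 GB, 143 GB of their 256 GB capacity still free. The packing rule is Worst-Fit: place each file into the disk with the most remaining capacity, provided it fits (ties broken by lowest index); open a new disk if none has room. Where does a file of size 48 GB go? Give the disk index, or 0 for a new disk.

Disks with room: disk 1 (62 GB), disk 3 (62 GB), disk 5 (63 GB), disk 7 (112 GB), disk 8 (143 GB).
Most room is disk 8 with 143 GB free.

8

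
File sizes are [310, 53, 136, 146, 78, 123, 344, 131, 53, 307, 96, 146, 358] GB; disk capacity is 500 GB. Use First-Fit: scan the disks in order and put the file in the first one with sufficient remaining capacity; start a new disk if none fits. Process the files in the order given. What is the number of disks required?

5

310 GB → disk 1 (remaining 190 GB)
53 GB → disk 1 (remaining 137 GB)
136 GB → disk 1 (remaining 1 GB)
146 GB → disk 2 (remaining 354 GB)
78 GB → disk 2 (remaining 276 GB)
123 GB → disk 2 (remaining 153 GB)
344 GB → disk 3 (remaining 156 GB)
131 GB → disk 2 (remaining 22 GB)
53 GB → disk 3 (remaining 103 GB)
307 GB → disk 4 (remaining 193 GB)
96 GB → disk 3 (remaining 7 GB)
146 GB → disk 4 (remaining 47 GB)
358 GB → disk 5 (remaining 142 GB)
Final disks: [310,53,136] [146,78,123,131] [344,53,96] [307,146] [358].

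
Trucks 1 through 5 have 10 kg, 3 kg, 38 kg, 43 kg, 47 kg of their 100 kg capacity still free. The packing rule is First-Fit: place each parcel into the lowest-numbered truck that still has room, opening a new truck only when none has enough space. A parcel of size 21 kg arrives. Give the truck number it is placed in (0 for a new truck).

3

Trucks with room: truck 3 (38 kg), truck 4 (43 kg), truck 5 (47 kg).
The first with room is truck 3.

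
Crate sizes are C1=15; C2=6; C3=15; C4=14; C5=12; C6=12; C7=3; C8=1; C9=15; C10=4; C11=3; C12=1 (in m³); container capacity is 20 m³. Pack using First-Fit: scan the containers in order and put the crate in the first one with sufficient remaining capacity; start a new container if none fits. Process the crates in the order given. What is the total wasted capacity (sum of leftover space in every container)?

19

Put C1 (15 m³) in container 1; 5 m³ remain.
Put C2 (6 m³) in container 2; 14 m³ remain.
Put C3 (15 m³) in container 3; 5 m³ remain.
Put C4 (14 m³) in container 2; 0 m³ remain.
Put C5 (12 m³) in container 4; 8 m³ remain.
Put C6 (12 m³) in container 5; 8 m³ remain.
Put C7 (3 m³) in container 1; 2 m³ remain.
Put C8 (1 m³) in container 1; 1 m³ remain.
Put C9 (15 m³) in container 6; 5 m³ remain.
Put C10 (4 m³) in container 3; 1 m³ remain.
Put C11 (3 m³) in container 4; 5 m³ remain.
Put C12 (1 m³) in container 1; 0 m³ remain.
6 containers × 20 m³ = 120 m³; used 101 m³; unused 19 m³.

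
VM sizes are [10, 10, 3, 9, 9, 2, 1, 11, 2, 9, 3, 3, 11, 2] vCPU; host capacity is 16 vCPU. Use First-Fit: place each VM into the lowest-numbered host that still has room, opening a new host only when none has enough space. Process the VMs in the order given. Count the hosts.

7

10 vCPU → host 1 (remaining 6 vCPU)
10 vCPU → host 2 (remaining 6 vCPU)
3 vCPU → host 1 (remaining 3 vCPU)
9 vCPU → host 3 (remaining 7 vCPU)
9 vCPU → host 4 (remaining 7 vCPU)
2 vCPU → host 1 (remaining 1 vCPU)
1 vCPU → host 1 (remaining 0 vCPU)
11 vCPU → host 5 (remaining 5 vCPU)
2 vCPU → host 2 (remaining 4 vCPU)
9 vCPU → host 6 (remaining 7 vCPU)
3 vCPU → host 2 (remaining 1 vCPU)
3 vCPU → host 3 (remaining 4 vCPU)
11 vCPU → host 7 (remaining 5 vCPU)
2 vCPU → host 3 (remaining 2 vCPU)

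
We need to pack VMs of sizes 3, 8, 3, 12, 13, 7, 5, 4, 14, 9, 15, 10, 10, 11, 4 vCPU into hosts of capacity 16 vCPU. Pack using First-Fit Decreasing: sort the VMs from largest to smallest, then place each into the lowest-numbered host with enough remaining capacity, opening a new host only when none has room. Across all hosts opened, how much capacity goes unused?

Sorted descending: 15, 14, 13, 12, 11, 10, 10, 9, 8, 7, 5, 4, 4, 3, 3.
host 1: place 15 vCPU, 1 vCPU left
host 2: place 14 vCPU, 2 vCPU left
host 3: place 13 vCPU, 3 vCPU left
host 4: place 12 vCPU, 4 vCPU left
host 5: place 11 vCPU, 5 vCPU left
host 6: place 10 vCPU, 6 vCPU left
host 7: place 10 vCPU, 6 vCPU left
host 8: place 9 vCPU, 7 vCPU left
host 9: place 8 vCPU, 8 vCPU left
host 8: place 7 vCPU, 0 vCPU left
host 5: place 5 vCPU, 0 vCPU left
host 4: place 4 vCPU, 0 vCPU left
host 6: place 4 vCPU, 2 vCPU left
host 3: place 3 vCPU, 0 vCPU left
host 7: place 3 vCPU, 3 vCPU left
9 hosts × 16 vCPU = 144 vCPU; used 128 vCPU; unused 16 vCPU.

16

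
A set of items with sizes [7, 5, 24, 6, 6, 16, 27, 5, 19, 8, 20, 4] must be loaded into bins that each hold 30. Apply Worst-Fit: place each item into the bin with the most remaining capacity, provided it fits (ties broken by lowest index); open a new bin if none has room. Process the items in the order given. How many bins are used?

Put 7 in bin 1; 23 remain.
Put 5 in bin 1; 18 remain.
Put 24 in bin 2; 6 remain.
Put 6 in bin 1; 12 remain.
Put 6 in bin 1; 6 remain.
Put 16 in bin 3; 14 remain.
Put 27 in bin 4; 3 remain.
Put 5 in bin 3; 9 remain.
Put 19 in bin 5; 11 remain.
Put 8 in bin 5; 3 remain.
Put 20 in bin 6; 10 remain.
Put 4 in bin 6; 6 remain.
Final bins: [7,5,6,6] [24] [16,5] [27] [19,8] [20,4].

6 bins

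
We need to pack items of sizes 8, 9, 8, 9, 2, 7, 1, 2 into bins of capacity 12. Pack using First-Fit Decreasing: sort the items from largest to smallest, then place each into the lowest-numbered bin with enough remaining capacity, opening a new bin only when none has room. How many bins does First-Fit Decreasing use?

5 bins

Sorted descending: 9, 9, 8, 8, 7, 2, 2, 1.
Put 9 in bin 1; 3 remain.
Put 9 in bin 2; 3 remain.
Put 8 in bin 3; 4 remain.
Put 8 in bin 4; 4 remain.
Put 7 in bin 5; 5 remain.
Put 2 in bin 1; 1 remain.
Put 2 in bin 2; 1 remain.
Put 1 in bin 1; 0 remain.
Final bins: [9,2,1] [9,2] [8] [8] [7].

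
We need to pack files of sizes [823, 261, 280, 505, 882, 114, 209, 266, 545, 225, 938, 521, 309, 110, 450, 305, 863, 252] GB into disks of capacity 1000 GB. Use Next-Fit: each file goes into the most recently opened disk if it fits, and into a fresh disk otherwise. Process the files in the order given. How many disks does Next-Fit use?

11

disk 1: place 823 GB, 177 GB left
disk 2: place 261 GB, 739 GB left
disk 2: place 280 GB, 459 GB left
disk 3: place 505 GB, 495 GB left
disk 4: place 882 GB, 118 GB left
disk 4: place 114 GB, 4 GB left
disk 5: place 209 GB, 791 GB left
disk 5: place 266 GB, 525 GB left
disk 6: place 545 GB, 455 GB left
disk 6: place 225 GB, 230 GB left
disk 7: place 938 GB, 62 GB left
disk 8: place 521 GB, 479 GB left
disk 8: place 309 GB, 170 GB left
disk 8: place 110 GB, 60 GB left
disk 9: place 450 GB, 550 GB left
disk 9: place 305 GB, 245 GB left
disk 10: place 863 GB, 137 GB left
disk 11: place 252 GB, 748 GB left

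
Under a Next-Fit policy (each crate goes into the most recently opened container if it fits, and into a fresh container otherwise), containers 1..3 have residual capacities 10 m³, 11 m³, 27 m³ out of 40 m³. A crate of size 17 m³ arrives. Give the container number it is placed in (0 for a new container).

3

Next-Fit only looks at container 3, which has 27 m³ free.
17 m³ fits there.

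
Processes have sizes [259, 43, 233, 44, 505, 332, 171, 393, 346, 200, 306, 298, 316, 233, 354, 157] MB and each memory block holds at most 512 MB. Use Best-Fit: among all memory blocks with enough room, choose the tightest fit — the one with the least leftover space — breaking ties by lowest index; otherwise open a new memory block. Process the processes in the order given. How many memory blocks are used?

Put 259 MB in memory block 1; 253 MB remain.
Put 43 MB in memory block 1; 210 MB remain.
Put 233 MB in memory block 2; 279 MB remain.
Put 44 MB in memory block 1; 166 MB remain.
Put 505 MB in memory block 3; 7 MB remain.
Put 332 MB in memory block 4; 180 MB remain.
Put 171 MB in memory block 4; 9 MB remain.
Put 393 MB in memory block 5; 119 MB remain.
Put 346 MB in memory block 6; 166 MB remain.
Put 200 MB in memory block 2; 79 MB remain.
Put 306 MB in memory block 7; 206 MB remain.
Put 298 MB in memory block 8; 214 MB remain.
Put 316 MB in memory block 9; 196 MB remain.
Put 233 MB in memory block 10; 279 MB remain.
Put 354 MB in memory block 11; 158 MB remain.
Put 157 MB in memory block 11; 1 MB remain.

11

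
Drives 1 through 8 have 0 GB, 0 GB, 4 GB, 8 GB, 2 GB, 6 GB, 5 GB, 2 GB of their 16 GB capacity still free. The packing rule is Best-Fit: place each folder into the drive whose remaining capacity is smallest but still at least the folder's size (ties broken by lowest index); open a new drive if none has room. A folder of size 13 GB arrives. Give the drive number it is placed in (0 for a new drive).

No drive has ≥ 13 GB free, so a new drive is opened.

0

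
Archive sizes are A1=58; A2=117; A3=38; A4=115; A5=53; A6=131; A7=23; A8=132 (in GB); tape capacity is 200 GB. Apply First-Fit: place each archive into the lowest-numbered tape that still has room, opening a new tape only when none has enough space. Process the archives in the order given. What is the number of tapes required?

4 tapes

A1 (58 GB) → tape 1 (remaining 142 GB)
A2 (117 GB) → tape 1 (remaining 25 GB)
A3 (38 GB) → tape 2 (remaining 162 GB)
A4 (115 GB) → tape 2 (remaining 47 GB)
A5 (53 GB) → tape 3 (remaining 147 GB)
A6 (131 GB) → tape 3 (remaining 16 GB)
A7 (23 GB) → tape 1 (remaining 2 GB)
A8 (132 GB) → tape 4 (remaining 68 GB)
Final tapes: [58,117,23] [38,115] [53,131] [132].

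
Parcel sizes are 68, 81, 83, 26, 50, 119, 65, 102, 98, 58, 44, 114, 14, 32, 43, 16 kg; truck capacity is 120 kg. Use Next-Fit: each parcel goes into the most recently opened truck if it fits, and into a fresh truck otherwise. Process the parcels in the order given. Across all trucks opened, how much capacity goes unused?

Put 68 kg in truck 1; 52 kg remain.
Put 81 kg in truck 2; 39 kg remain.
Put 83 kg in truck 3; 37 kg remain.
Put 26 kg in truck 3; 11 kg remain.
Put 50 kg in truck 4; 70 kg remain.
Put 119 kg in truck 5; 1 kg remain.
Put 65 kg in truck 6; 55 kg remain.
Put 102 kg in truck 7; 18 kg remain.
Put 98 kg in truck 8; 22 kg remain.
Put 58 kg in truck 9; 62 kg remain.
Put 44 kg in truck 9; 18 kg remain.
Put 114 kg in truck 10; 6 kg remain.
Put 14 kg in truck 11; 106 kg remain.
Put 32 kg in truck 11; 74 kg remain.
Put 43 kg in truck 11; 31 kg remain.
Put 16 kg in truck 11; 15 kg remain.
11 trucks × 120 kg = 1320 kg; used 1013 kg; unused 307 kg.

307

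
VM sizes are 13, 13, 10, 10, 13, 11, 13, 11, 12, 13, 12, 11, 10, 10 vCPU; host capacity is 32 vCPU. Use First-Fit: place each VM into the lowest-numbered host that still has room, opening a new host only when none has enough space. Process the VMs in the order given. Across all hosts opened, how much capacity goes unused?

30

13 vCPU → host 1 (remaining 19 vCPU)
13 vCPU → host 1 (remaining 6 vCPU)
10 vCPU → host 2 (remaining 22 vCPU)
10 vCPU → host 2 (remaining 12 vCPU)
13 vCPU → host 3 (remaining 19 vCPU)
11 vCPU → host 2 (remaining 1 vCPU)
13 vCPU → host 3 (remaining 6 vCPU)
11 vCPU → host 4 (remaining 21 vCPU)
12 vCPU → host 4 (remaining 9 vCPU)
13 vCPU → host 5 (remaining 19 vCPU)
12 vCPU → host 5 (remaining 7 vCPU)
11 vCPU → host 6 (remaining 21 vCPU)
10 vCPU → host 6 (remaining 11 vCPU)
10 vCPU → host 6 (remaining 1 vCPU)
6 hosts × 32 vCPU = 192 vCPU; used 162 vCPU; unused 30 vCPU.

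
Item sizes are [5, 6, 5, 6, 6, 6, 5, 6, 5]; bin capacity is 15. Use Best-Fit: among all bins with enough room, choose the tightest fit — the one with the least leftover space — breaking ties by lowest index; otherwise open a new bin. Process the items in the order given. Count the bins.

Put 5 in bin 1; 10 remain.
Put 6 in bin 1; 4 remain.
Put 5 in bin 2; 10 remain.
Put 6 in bin 2; 4 remain.
Put 6 in bin 3; 9 remain.
Put 6 in bin 3; 3 remain.
Put 5 in bin 4; 10 remain.
Put 6 in bin 4; 4 remain.
Put 5 in bin 5; 10 remain.
Final bins: [5,6] [5,6] [6,6] [5,6] [5].

5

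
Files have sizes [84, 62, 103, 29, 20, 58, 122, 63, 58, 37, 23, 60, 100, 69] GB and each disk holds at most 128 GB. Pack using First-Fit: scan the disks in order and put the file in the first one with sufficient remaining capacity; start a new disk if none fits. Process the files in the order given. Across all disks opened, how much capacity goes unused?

Put 84 GB in disk 1; 44 GB remain.
Put 62 GB in disk 2; 66 GB remain.
Put 103 GB in disk 3; 25 GB remain.
Put 29 GB in disk 1; 15 GB remain.
Put 20 GB in disk 2; 46 GB remain.
Put 58 GB in disk 4; 70 GB remain.
Put 122 GB in disk 5; 6 GB remain.
Put 63 GB in disk 4; 7 GB remain.
Put 58 GB in disk 6; 70 GB remain.
Put 37 GB in disk 2; 9 GB remain.
Put 23 GB in disk 3; 2 GB remain.
Put 60 GB in disk 6; 10 GB remain.
Put 100 GB in disk 7; 28 GB remain.
Put 69 GB in disk 8; 59 GB remain.
8 disks × 128 GB = 1024 GB; used 888 GB; unused 136 GB.

136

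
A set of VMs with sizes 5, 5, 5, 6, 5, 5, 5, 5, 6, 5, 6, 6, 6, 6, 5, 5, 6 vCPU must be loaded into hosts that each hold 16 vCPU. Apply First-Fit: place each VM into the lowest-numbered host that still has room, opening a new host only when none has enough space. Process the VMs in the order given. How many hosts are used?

host 1: place 5 vCPU, 11 vCPU left
host 1: place 5 vCPU, 6 vCPU left
host 1: place 5 vCPU, 1 vCPU left
host 2: place 6 vCPU, 10 vCPU left
host 2: place 5 vCPU, 5 vCPU left
host 2: place 5 vCPU, 0 vCPU left
host 3: place 5 vCPU, 11 vCPU left
host 3: place 5 vCPU, 6 vCPU left
host 3: place 6 vCPU, 0 vCPU left
host 4: place 5 vCPU, 11 vCPU left
host 4: place 6 vCPU, 5 vCPU left
host 5: place 6 vCPU, 10 vCPU left
host 5: place 6 vCPU, 4 vCPU left
host 6: place 6 vCPU, 10 vCPU left
host 4: place 5 vCPU, 0 vCPU left
host 6: place 5 vCPU, 5 vCPU left
host 7: place 6 vCPU, 10 vCPU left

7 hosts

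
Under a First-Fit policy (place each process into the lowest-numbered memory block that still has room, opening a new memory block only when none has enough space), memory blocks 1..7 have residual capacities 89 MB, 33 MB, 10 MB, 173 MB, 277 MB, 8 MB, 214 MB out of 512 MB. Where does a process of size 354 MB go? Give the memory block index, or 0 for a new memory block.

No memory block has ≥ 354 MB free, so a new memory block is opened.

0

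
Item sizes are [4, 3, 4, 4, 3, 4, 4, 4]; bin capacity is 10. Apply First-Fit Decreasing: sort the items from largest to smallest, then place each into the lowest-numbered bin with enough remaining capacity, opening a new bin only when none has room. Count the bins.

Sorted descending: 4, 4, 4, 4, 4, 4, 3, 3.
bin 1: place 4, 6 left
bin 1: place 4, 2 left
bin 2: place 4, 6 left
bin 2: place 4, 2 left
bin 3: place 4, 6 left
bin 3: place 4, 2 left
bin 4: place 3, 7 left
bin 4: place 3, 4 left

4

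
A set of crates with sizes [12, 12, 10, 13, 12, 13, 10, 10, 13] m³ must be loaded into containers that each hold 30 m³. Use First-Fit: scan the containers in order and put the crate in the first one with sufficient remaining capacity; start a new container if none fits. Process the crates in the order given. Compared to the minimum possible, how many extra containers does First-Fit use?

1

First-Fit: [12,12] [10,13] [12,13] [10,10] [13] → 5 containers.
Total size 105 m³; any packing needs at least ⌈105/30⌉ = 4 containers.
An optimal packing achieves that bound: [13,13] [13,12] [12,12] [10,10,10] → 4 containers.
Excess: 5 − 4 = 1.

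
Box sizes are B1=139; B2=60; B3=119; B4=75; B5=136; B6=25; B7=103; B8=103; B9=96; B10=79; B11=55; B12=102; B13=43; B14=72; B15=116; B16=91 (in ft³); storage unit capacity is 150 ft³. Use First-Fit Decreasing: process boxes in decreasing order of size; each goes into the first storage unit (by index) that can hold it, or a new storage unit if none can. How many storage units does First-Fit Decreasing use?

Sorted descending: 139, 136, 119, 116, 103, 103, 102, 96, 91, 79, 75, 72, 60, 55, 43, 25.
storage unit 1: place 139 ft³, 11 ft³ left
storage unit 2: place 136 ft³, 14 ft³ left
storage unit 3: place 119 ft³, 31 ft³ left
storage unit 4: place 116 ft³, 34 ft³ left
storage unit 5: place 103 ft³, 47 ft³ left
storage unit 6: place 103 ft³, 47 ft³ left
storage unit 7: place 102 ft³, 48 ft³ left
storage unit 8: place 96 ft³, 54 ft³ left
storage unit 9: place 91 ft³, 59 ft³ left
storage unit 10: place 79 ft³, 71 ft³ left
storage unit 11: place 75 ft³, 75 ft³ left
storage unit 11: place 72 ft³, 3 ft³ left
storage unit 10: place 60 ft³, 11 ft³ left
storage unit 9: place 55 ft³, 4 ft³ left
storage unit 5: place 43 ft³, 4 ft³ left
storage unit 3: place 25 ft³, 6 ft³ left
Final storage units: [139] [136] [119,25] [116] [103,43] [103] [102] [96] [91,55] [79,60] [75,72].

11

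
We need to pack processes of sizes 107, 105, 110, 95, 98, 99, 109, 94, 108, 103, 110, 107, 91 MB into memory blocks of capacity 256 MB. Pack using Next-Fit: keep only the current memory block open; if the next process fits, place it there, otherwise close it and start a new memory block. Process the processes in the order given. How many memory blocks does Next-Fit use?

7 memory blocks

Put 107 MB in memory block 1; 149 MB remain.
Put 105 MB in memory block 1; 44 MB remain.
Put 110 MB in memory block 2; 146 MB remain.
Put 95 MB in memory block 2; 51 MB remain.
Put 98 MB in memory block 3; 158 MB remain.
Put 99 MB in memory block 3; 59 MB remain.
Put 109 MB in memory block 4; 147 MB remain.
Put 94 MB in memory block 4; 53 MB remain.
Put 108 MB in memory block 5; 148 MB remain.
Put 103 MB in memory block 5; 45 MB remain.
Put 110 MB in memory block 6; 146 MB remain.
Put 107 MB in memory block 6; 39 MB remain.
Put 91 MB in memory block 7; 165 MB remain.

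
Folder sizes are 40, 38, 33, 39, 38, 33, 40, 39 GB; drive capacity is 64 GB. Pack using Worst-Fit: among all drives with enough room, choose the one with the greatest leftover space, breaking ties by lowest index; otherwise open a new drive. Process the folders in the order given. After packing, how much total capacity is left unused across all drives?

40 GB → drive 1 (remaining 24 GB)
38 GB → drive 2 (remaining 26 GB)
33 GB → drive 3 (remaining 31 GB)
39 GB → drive 4 (remaining 25 GB)
38 GB → drive 5 (remaining 26 GB)
33 GB → drive 6 (remaining 31 GB)
40 GB → drive 7 (remaining 24 GB)
39 GB → drive 8 (remaining 25 GB)
8 drives × 64 GB = 512 GB; used 300 GB; unused 212 GB.

212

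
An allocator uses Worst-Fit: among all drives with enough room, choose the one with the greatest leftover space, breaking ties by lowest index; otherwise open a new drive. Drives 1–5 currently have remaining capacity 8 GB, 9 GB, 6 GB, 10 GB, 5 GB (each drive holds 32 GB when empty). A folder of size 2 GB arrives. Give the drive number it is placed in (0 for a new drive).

Drives with room: drive 1 (8 GB), drive 2 (9 GB), drive 3 (6 GB), drive 4 (10 GB), drive 5 (5 GB).
Most room is drive 4 with 10 GB free.

4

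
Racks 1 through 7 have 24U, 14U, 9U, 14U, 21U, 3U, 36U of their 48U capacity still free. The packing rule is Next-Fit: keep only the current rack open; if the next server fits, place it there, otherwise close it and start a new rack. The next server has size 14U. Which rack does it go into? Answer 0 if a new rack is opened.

Next-Fit only looks at rack 7, which has 36U free.
14U fits there.

7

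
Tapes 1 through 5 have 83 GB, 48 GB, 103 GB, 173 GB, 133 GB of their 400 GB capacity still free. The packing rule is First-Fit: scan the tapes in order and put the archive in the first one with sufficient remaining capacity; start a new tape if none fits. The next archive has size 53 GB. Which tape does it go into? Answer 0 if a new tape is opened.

Tapes with room: tape 1 (83 GB), tape 3 (103 GB), tape 4 (173 GB), tape 5 (133 GB).
The first with room is tape 1.

1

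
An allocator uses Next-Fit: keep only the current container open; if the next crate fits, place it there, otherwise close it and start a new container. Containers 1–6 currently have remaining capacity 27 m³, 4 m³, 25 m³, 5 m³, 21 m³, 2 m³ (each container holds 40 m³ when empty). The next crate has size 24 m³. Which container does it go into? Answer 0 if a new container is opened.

0

Next-Fit only looks at container 6, which has 2 m³ free.
24 m³ does not fit, so a new container is opened.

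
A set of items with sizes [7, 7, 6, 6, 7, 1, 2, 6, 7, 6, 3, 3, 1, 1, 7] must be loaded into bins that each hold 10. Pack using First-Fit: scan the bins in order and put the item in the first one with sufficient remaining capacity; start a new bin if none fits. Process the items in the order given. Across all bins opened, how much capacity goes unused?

bin 1: place 7, 3 left
bin 2: place 7, 3 left
bin 3: place 6, 4 left
bin 4: place 6, 4 left
bin 5: place 7, 3 left
bin 1: place 1, 2 left
bin 1: place 2, 0 left
bin 6: place 6, 4 left
bin 7: place 7, 3 left
bin 8: place 6, 4 left
bin 2: place 3, 0 left
bin 3: place 3, 1 left
bin 3: place 1, 0 left
bin 4: place 1, 3 left
bin 9: place 7, 3 left
9 bins × 10 = 90; used 70; unused 20.

20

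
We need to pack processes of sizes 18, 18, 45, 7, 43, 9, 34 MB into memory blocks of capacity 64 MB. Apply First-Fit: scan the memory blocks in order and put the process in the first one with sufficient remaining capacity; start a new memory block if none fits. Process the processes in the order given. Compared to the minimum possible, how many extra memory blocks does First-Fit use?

First-Fit: [18,18,7,9] [45] [43] [34] → 4 memory blocks.
Total size 174 MB; any packing needs at least ⌈174/64⌉ = 3 memory blocks.
An optimal packing achieves that bound: [45,18] [43,18] [34,9,7] → 3 memory blocks.
Excess: 4 − 3 = 1.

1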